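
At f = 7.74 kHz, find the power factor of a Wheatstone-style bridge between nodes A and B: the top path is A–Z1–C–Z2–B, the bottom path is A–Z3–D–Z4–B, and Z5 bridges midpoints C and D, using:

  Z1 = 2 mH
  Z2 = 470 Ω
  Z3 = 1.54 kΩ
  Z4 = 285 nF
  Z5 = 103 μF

Step 1 — Angular frequency: ω = 2π·f = 2π·7740 = 4.863e+04 rad/s.
Step 2 — Component impedances:
  Z1: Z = jωL = j·4.863e+04·0.002 = 0 + j97.26 Ω
  Z2: Z = R = 470 Ω
  Z3: Z = R = 1540 Ω
  Z4: Z = 1/(jωC) = -j/(ω·C) = 0 - j72.15 Ω
  Z5: Z = 1/(jωC) = -j/(ω·C) = 0 - j0.1996 Ω
Step 3 — Bridge requires nodal analysis (the Z5 bridge couples midpoints C and D, so the two paths cannot be reduced to a simple series/parallel combination). Setting node B to ground and injecting 1 A at node A, the 3-node admittance system at A, C, D solves to V_A = Z_AB = 16.97 + j26.2 Ω = 31.22∠57.1° Ω.
Step 4 — Power factor: PF = cos(φ) = Re(Z)/|Z| = 16.973/31.218 = 0.5437.
Step 5 — Type: Im(Z) = 26.2 ⇒ lagging (phase φ = 57.1°).

PF = 0.5437 (lagging, φ = 57.1°)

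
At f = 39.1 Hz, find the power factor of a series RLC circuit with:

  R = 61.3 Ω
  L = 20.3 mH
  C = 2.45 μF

Step 1 — Angular frequency: ω = 2π·f = 2π·39.1 = 245.7 rad/s.
Step 2 — Component impedances:
  R: Z = R = 61.3 Ω
  L: Z = jωL = j·245.7·0.0203 = 0 + j4.987 Ω
  C: Z = 1/(jωC) = -j/(ω·C) = 0 - j1661 Ω
Step 3 — Series combination: Z_total = R + L + C = 61.3 - j1656 Ω = 1658∠-87.9° Ω.
Step 4 — Power factor: PF = cos(φ) = Re(Z)/|Z| = 61.3/1657.6 = 0.03698.
Step 5 — Type: Im(Z) = -1656 ⇒ leading (phase φ = -87.9°).

PF = 0.03698 (leading, φ = -87.9°)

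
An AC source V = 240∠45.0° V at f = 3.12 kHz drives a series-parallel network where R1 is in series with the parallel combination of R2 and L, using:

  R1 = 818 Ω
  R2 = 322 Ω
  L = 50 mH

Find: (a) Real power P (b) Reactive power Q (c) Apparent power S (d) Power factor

Step 1 — Angular frequency: ω = 2π·f = 2π·3120 = 1.96e+04 rad/s.
Step 2 — Component impedances:
  R1: Z = R = 818 Ω
  R2: Z = R = 322 Ω
  L: Z = jωL = j·1.96e+04·0.05 = 0 + j980.2 Ω
Step 3 — Parallel branch: R2 || L = 1/(1/R2 + 1/L) = 290.6 + j95.48 Ω.
Step 4 — Series with R1: Z_total = R1 + (R2 || L) = 1109 + j95.48 Ω = 1113∠4.9° Ω.
Step 5 — Source phasor: V = 240∠45.0° V = 169.7 + j169.7 V.
Step 6 — Current: I = V / Z = 0.165 + j0.1389 A = 0.2157∠40.1° A.
Step 7 — Complex power: S = V·I* = 51.57 + j4.442 VA.
Step 8 — Real power: P = Re(S) = 51.57 W.
Step 9 — Reactive power: Q = Im(S) = 4.442 VAR.
Step 10 — Apparent power: |S| = 51.76 VA.
Step 11 — Power factor: PF = P/|S| = 0.9963 (lagging).

(a) P = 51.57 W  (b) Q = 4.442 VAR  (c) S = 51.76 VA  (d) PF = 0.9963 (lagging)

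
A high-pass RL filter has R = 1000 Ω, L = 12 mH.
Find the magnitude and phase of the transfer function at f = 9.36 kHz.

Step 1 — Angular frequency: ω = 2π·9360 = 5.881e+04 rad/s.
Step 2 — Transfer function: H(jω) = jωL/(R + jωL).
Step 3 — Numerator jωL = j·705.7; denominator R + jωL = 1000 + j705.7.
Step 4 — H = 0.3325 + j0.4711.
Step 5 — Magnitude: |H| = 0.5766 (-4.8 dB); phase: φ = 54.8°.

|H| = 0.5766 (-4.8 dB), φ = 54.8°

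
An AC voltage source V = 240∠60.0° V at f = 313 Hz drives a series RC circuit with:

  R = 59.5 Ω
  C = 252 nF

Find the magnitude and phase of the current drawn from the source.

Step 1 — Angular frequency: ω = 2π·f = 2π·313 = 1967 rad/s.
Step 2 — Component impedances:
  R: Z = R = 59.5 Ω
  C: Z = 1/(jωC) = -j/(ω·C) = 0 - j2018 Ω
Step 3 — Series combination: Z_total = R + C = 59.5 - j2018 Ω = 2019∠-88.3° Ω.
Step 4 — Source phasor: V = 240∠60.0° V = 120 + j207.8 V.
Step 5 — Ohm's law: I = V / Z_total = (120 + j207.8) / (59.5 - j2018) = -0.1012 + j0.06245 A.
Step 6 — Convert to polar: |I| = 0.1189 A, ∠I = 148.3°.

I = 0.1189∠148.3° A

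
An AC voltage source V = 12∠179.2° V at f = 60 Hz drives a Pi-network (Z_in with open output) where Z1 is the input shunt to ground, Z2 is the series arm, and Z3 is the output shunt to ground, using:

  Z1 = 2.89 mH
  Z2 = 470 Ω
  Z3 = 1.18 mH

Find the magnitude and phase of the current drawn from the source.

Step 1 — Angular frequency: ω = 2π·f = 2π·60 = 377 rad/s.
Step 2 — Component impedances:
  Z1: Z = jωL = j·377·0.00289 = 0 + j1.09 Ω
  Z2: Z = R = 470 Ω
  Z3: Z = jωL = j·377·0.00118 = 0 + j0.4448 Ω
Step 3 — With open output, the series arm Z2 and the output shunt Z3 appear in series to ground: Z2 + Z3 = 470 + j0.4448 Ω.
Step 4 — Parallel with input shunt Z1: Z_in = Z1 || (Z2 + Z3) = 0.002526 + j1.089 Ω = 1.089∠89.9° Ω.
Step 5 — Source phasor: V = 12∠179.2° V = -12 + j0.1675 V.
Step 6 — Ohm's law: I = V / Z_total = (-12 + j0.1675) / (0.002526 + j1.089) = 0.1283 + j11.01 A.
Step 7 — Convert to polar: |I| = 11.01 A, ∠I = 89.3°.

I = 11.01∠89.3° A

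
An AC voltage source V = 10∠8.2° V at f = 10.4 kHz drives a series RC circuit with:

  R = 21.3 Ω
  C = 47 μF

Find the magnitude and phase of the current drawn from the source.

Step 1 — Angular frequency: ω = 2π·f = 2π·1.04e+04 = 6.535e+04 rad/s.
Step 2 — Component impedances:
  R: Z = R = 21.3 Ω
  C: Z = 1/(jωC) = -j/(ω·C) = 0 - j0.3256 Ω
Step 3 — Series combination: Z_total = R + C = 21.3 - j0.3256 Ω = 21.3∠-0.9° Ω.
Step 4 — Source phasor: V = 10∠8.2° V = 9.898 + j1.426 V.
Step 5 — Ohm's law: I = V / Z_total = (9.898 + j1.426) / (21.3 - j0.3256) = 0.4636 + j0.07405 A.
Step 6 — Convert to polar: |I| = 0.4694 A, ∠I = 9.1°.

I = 0.4694∠9.1° A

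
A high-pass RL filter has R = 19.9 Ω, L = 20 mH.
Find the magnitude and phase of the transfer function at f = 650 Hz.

Step 1 — Angular frequency: ω = 2π·650 = 4084 rad/s.
Step 2 — Transfer function: H(jω) = jωL/(R + jωL).
Step 3 — Numerator jωL = j·81.68; denominator R + jωL = 19.9 + j81.68.
Step 4 — H = 0.944 + j0.23.
Step 5 — Magnitude: |H| = 0.9716 (-0.3 dB); phase: φ = 13.7°.

|H| = 0.9716 (-0.3 dB), φ = 13.7°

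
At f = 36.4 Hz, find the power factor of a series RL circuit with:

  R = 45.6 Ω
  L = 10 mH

Step 1 — Angular frequency: ω = 2π·f = 2π·36.4 = 228.7 rad/s.
Step 2 — Component impedances:
  R: Z = R = 45.6 Ω
  L: Z = jωL = j·228.7·0.01 = 0 + j2.287 Ω
Step 3 — Series combination: Z_total = R + L = 45.6 + j2.287 Ω = 45.66∠2.9° Ω.
Step 4 — Power factor: PF = cos(φ) = Re(Z)/|Z| = 45.6/45.66 = 0.9987.
Step 5 — Type: Im(Z) = 2.287 ⇒ lagging (phase φ = 2.9°).

PF = 0.9987 (lagging, φ = 2.9°)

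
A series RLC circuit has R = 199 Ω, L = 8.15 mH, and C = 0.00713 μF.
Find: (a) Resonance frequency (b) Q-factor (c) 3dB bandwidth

Step 1 — Resonance condition Im(Z)=0 gives ω₀ = 1/√(LC).
Step 2 — ω₀ = 1/√(0.00815·7.13e-09) = 1.312e+05 rad/s.
Step 3 — f₀ = ω₀/(2π) = 2.088e+04 Hz.
Step 4 — Series Q: Q = ω₀L/R = 1.312e+05·0.00815/199 = 5.373.
Step 5 — 3dB bandwidth: Δω = ω₀/Q = 2.442e+04 rad/s; BW = Δω/(2π) = 3886 Hz.

(a) f₀ = 2.088e+04 Hz  (b) Q = 5.373  (c) BW = 3886 Hz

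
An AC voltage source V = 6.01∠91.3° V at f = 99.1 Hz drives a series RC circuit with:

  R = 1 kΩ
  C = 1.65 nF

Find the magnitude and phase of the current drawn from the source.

Step 1 — Angular frequency: ω = 2π·f = 2π·99.1 = 622.7 rad/s.
Step 2 — Component impedances:
  R: Z = R = 1000 Ω
  C: Z = 1/(jωC) = -j/(ω·C) = 0 - j9.733e+05 Ω
Step 3 — Series combination: Z_total = R + C = 1000 - j9.733e+05 Ω = 9.733e+05∠-89.9° Ω.
Step 4 — Source phasor: V = 6.01∠91.3° V = -0.1364 + j6.008 V.
Step 5 — Ohm's law: I = V / Z_total = (-0.1364 + j6.008) / (1000 - j9.733e+05) = -6.173e-06 - j1.337e-07 A.
Step 6 — Convert to polar: |I| = 6.175e-06 A, ∠I = -178.8°.

I = 6.175e-06∠-178.8° A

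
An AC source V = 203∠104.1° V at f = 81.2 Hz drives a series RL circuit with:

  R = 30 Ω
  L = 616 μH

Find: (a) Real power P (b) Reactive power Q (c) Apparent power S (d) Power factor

Step 1 — Angular frequency: ω = 2π·f = 2π·81.2 = 510.2 rad/s.
Step 2 — Component impedances:
  R: Z = R = 30 Ω
  L: Z = jωL = j·510.2·0.000616 = 0 + j0.3143 Ω
Step 3 — Series combination: Z_total = R + L = 30 + j0.3143 Ω = 30∠0.6° Ω.
Step 4 — Source phasor: V = 203∠104.1° V = -49.45 + j196.9 V.
Step 5 — Current: I = V / Z = -1.58 + j6.579 A = 6.766∠103.5° A.
Step 6 — Complex power: S = V·I* = 1373 + j14.39 VA.
Step 7 — Real power: P = Re(S) = 1373 W.
Step 8 — Reactive power: Q = Im(S) = 14.39 VAR.
Step 9 — Apparent power: |S| = 1374 VA.
Step 10 — Power factor: PF = P/|S| = 0.9999 (lagging).

(a) P = 1373 W  (b) Q = 14.39 VAR  (c) S = 1374 VA  (d) PF = 0.9999 (lagging)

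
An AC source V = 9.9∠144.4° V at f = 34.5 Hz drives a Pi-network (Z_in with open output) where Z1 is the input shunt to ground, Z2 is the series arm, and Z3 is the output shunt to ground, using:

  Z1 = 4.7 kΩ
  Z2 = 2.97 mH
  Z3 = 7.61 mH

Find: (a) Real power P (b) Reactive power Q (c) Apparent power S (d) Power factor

Step 1 — Angular frequency: ω = 2π·f = 2π·34.5 = 216.8 rad/s.
Step 2 — Component impedances:
  Z1: Z = R = 4700 Ω
  Z2: Z = jωL = j·216.8·0.00297 = 0 + j0.6438 Ω
  Z3: Z = jωL = j·216.8·0.00761 = 0 + j1.65 Ω
Step 3 — With open output, the series arm Z2 and the output shunt Z3 appear in series to ground: Z2 + Z3 = 0 + j2.293 Ω.
Step 4 — Parallel with input shunt Z1: Z_in = Z1 || (Z2 + Z3) = 0.001119 + j2.293 Ω = 2.293∠90.0° Ω.
Step 5 — Source phasor: V = 9.9∠144.4° V = -8.05 + j5.763 V.
Step 6 — Current: I = V / Z = 2.511 + j3.511 A = 4.317∠54.4° A.
Step 7 — Complex power: S = V·I* = 0.02085 + j42.74 VA.
Step 8 — Real power: P = Re(S) = 0.02085 W.
Step 9 — Reactive power: Q = Im(S) = 42.74 VAR.
Step 10 — Apparent power: |S| = 42.74 VA.
Step 11 — Power factor: PF = P/|S| = 0.000488 (lagging).

(a) P = 0.02085 W  (b) Q = 42.74 VAR  (c) S = 42.74 VA  (d) PF = 0.000488 (lagging)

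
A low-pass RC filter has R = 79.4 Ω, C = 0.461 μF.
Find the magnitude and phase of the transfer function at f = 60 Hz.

Step 1 — Angular frequency: ω = 2π·60 = 377 rad/s.
Step 2 — Transfer function: H(jω) = 1/(1 + jωRC).
Step 3 — Denominator: 1 + jωRC = 1 + j·377·79.4·4.61e-07 = 1 + j0.0138.
Step 4 — H = 0.9998 - j0.0138.
Step 5 — Magnitude: |H| = 0.9999 (-0.0 dB); phase: φ = -0.8°.

|H| = 0.9999 (-0.0 dB), φ = -0.8°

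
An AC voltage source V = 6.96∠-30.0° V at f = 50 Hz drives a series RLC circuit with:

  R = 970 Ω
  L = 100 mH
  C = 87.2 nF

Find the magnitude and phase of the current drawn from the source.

Step 1 — Angular frequency: ω = 2π·f = 2π·50 = 314.2 rad/s.
Step 2 — Component impedances:
  R: Z = R = 970 Ω
  L: Z = jωL = j·314.2·0.1 = 0 + j31.42 Ω
  C: Z = 1/(jωC) = -j/(ω·C) = 0 - j3.65e+04 Ω
Step 3 — Series combination: Z_total = R + L + C = 970 - j3.647e+04 Ω = 3.648e+04∠-88.5° Ω.
Step 4 — Source phasor: V = 6.96∠-30.0° V = 6.028 - j3.48 V.
Step 5 — Ohm's law: I = V / Z_total = (6.028 - j3.48) / (970 - j3.647e+04) = 9.974e-05 + j0.0001626 A.
Step 6 — Convert to polar: |I| = 0.0001908 A, ∠I = 58.5°.

I = 0.0001908∠58.5° A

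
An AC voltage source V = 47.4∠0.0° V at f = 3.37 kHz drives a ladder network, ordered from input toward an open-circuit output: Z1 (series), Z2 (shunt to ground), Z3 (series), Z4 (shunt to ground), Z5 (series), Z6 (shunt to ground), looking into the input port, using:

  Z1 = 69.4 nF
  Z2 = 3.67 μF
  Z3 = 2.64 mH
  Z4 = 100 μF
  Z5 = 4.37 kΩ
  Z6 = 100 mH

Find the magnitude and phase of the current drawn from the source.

Step 1 — Angular frequency: ω = 2π·f = 2π·3370 = 2.117e+04 rad/s.
Step 2 — Component impedances:
  Z1: Z = 1/(jωC) = -j/(ω·C) = 0 - j680.5 Ω
  Z2: Z = 1/(jωC) = -j/(ω·C) = 0 - j12.87 Ω
  Z3: Z = jωL = j·2.117e+04·0.00264 = 0 + j55.9 Ω
  Z4: Z = 1/(jωC) = -j/(ω·C) = 0 - j0.4723 Ω
  Z5: Z = R = 4370 Ω
  Z6: Z = jωL = j·2.117e+04·0.1 = 0 + j2117 Ω
Step 3 — Ladder network (open output): work backward from the far end, alternating series and parallel combinations. Z_in = 3.779e-06 - j697.3 Ω = 697.3∠-90.0° Ω.
Step 4 — Source phasor: V = 47.4∠0.0° V = 47.4 V.
Step 5 — Ohm's law: I = V / Z_total = (47.4) / (3.779e-06 - j697.3) = 3.685e-10 + j0.06798 A.
Step 6 — Convert to polar: |I| = 0.06798 A, ∠I = 90.0°.

I = 0.06798∠90.0° A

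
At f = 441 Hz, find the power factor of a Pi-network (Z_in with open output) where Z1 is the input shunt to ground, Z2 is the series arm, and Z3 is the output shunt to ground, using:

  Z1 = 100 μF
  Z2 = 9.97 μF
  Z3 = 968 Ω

Step 1 — Angular frequency: ω = 2π·f = 2π·441 = 2771 rad/s.
Step 2 — Component impedances:
  Z1: Z = 1/(jωC) = -j/(ω·C) = 0 - j3.609 Ω
  Z2: Z = 1/(jωC) = -j/(ω·C) = 0 - j36.2 Ω
  Z3: Z = R = 968 Ω
Step 3 — With open output, the series arm Z2 and the output shunt Z3 appear in series to ground: Z2 + Z3 = 968 - j36.2 Ω.
Step 4 — Parallel with input shunt Z1: Z_in = Z1 || (Z2 + Z3) = 0.01343 - j3.608 Ω = 3.608∠-89.8° Ω.
Step 5 — Power factor: PF = cos(φ) = Re(Z)/|Z| = 0.0134324/3.60843 = 0.003723.
Step 6 — Type: Im(Z) = -3.608 ⇒ leading (phase φ = -89.8°).

PF = 0.003723 (leading, φ = -89.8°)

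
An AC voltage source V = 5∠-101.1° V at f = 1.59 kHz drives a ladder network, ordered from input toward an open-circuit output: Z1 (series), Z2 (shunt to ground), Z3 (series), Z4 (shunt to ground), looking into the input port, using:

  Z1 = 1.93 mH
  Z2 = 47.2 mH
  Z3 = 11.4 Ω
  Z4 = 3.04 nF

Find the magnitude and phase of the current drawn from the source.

Step 1 — Angular frequency: ω = 2π·f = 2π·1590 = 9990 rad/s.
Step 2 — Component impedances:
  Z1: Z = jωL = j·9990·0.00193 = 0 + j19.28 Ω
  Z2: Z = jωL = j·9990·0.0472 = 0 + j471.5 Ω
  Z3: Z = R = 11.4 Ω
  Z4: Z = 1/(jωC) = -j/(ω·C) = 0 - j3.293e+04 Ω
Step 3 — Ladder network (open output): work backward from the far end, alternating series and parallel combinations. Z_in = 0.002406 + j497.7 Ω = 497.7∠90.0° Ω.
Step 4 — Source phasor: V = 5∠-101.1° V = -0.9626 - j4.906 V.
Step 5 — Ohm's law: I = V / Z_total = (-0.9626 - j4.906) / (0.002406 + j497.7) = -0.009859 + j0.001934 A.
Step 6 — Convert to polar: |I| = 0.01005 A, ∠I = 168.9°.

I = 0.01005∠168.9° A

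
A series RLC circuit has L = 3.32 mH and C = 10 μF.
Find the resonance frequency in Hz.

Step 1 — Resonance condition Im(Z)=0 gives ω₀ = 1/√(LC).
Step 2 — ω₀ = 1/√(0.00332·1e-05) = 5488 rad/s.
Step 3 — f₀ = ω₀/(2π) = 873.5 Hz.

f₀ = 873.5 Hz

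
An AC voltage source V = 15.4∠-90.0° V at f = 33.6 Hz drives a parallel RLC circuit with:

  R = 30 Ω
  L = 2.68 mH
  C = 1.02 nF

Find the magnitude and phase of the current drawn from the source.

Step 1 — Angular frequency: ω = 2π·f = 2π·33.6 = 211.1 rad/s.
Step 2 — Component impedances:
  R: Z = R = 30 Ω
  L: Z = jωL = j·211.1·0.00268 = 0 + j0.5658 Ω
  C: Z = 1/(jωC) = -j/(ω·C) = 0 - j4.644e+06 Ω
Step 3 — Parallel combination: 1/Z_total = 1/R + 1/L + 1/C; Z_total = 0.01067 + j0.5656 Ω = 0.5657∠88.9° Ω.
Step 4 — Source phasor: V = 15.4∠-90.0° V = 0 - j15.4 V.
Step 5 — Ohm's law: I = V / Z_total = (0 - j15.4) / (0.01067 + j0.5656) = -27.22 - j0.5133 A.
Step 6 — Convert to polar: |I| = 27.22 A, ∠I = -178.9°.

I = 27.22∠-178.9° A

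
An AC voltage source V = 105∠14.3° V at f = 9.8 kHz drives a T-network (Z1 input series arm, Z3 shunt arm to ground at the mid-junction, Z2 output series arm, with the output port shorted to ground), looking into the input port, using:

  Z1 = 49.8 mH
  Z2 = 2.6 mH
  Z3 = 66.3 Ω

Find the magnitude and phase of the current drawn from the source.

Step 1 — Angular frequency: ω = 2π·f = 2π·9800 = 6.158e+04 rad/s.
Step 2 — Component impedances:
  Z1: Z = jωL = j·6.158e+04·0.0498 = 0 + j3066 Ω
  Z2: Z = jωL = j·6.158e+04·0.0026 = 0 + j160.1 Ω
  Z3: Z = R = 66.3 Ω
Step 3 — With the output port shorted to ground, the output series arm Z2 runs from the junction to ground; the shunt arm Z3 also runs from the junction to ground. They appear in parallel: Z3 || Z2 = 56.59 + j23.44 Ω.
Step 4 — Series with input arm Z1: Z_in = Z1 + (Z3 || Z2) = 56.59 + j3090 Ω = 3090∠89.0° Ω.
Step 5 — Source phasor: V = 105∠14.3° V = 101.7 + j25.93 V.
Step 6 — Ohm's law: I = V / Z_total = (101.7 + j25.93) / (56.59 + j3090) = 0.008994 - j0.03276 A.
Step 7 — Convert to polar: |I| = 0.03398 A, ∠I = -74.7°.

I = 0.03398∠-74.7° A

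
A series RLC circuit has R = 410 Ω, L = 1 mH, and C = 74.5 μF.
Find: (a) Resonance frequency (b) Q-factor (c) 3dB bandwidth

Step 1 — Resonance condition Im(Z)=0 gives ω₀ = 1/√(LC).
Step 2 — ω₀ = 1/√(0.001·7.45e-05) = 3664 rad/s.
Step 3 — f₀ = ω₀/(2π) = 583.1 Hz.
Step 4 — Series Q: Q = ω₀L/R = 3664·0.001/410 = 0.008936.
Step 5 — 3dB bandwidth: Δω = ω₀/Q = 4.1e+05 rad/s; BW = Δω/(2π) = 6.525e+04 Hz.

(a) f₀ = 583.1 Hz  (b) Q = 0.008936  (c) BW = 6.525e+04 Hz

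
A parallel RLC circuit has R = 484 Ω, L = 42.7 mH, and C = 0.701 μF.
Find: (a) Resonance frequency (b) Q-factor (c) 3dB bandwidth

Step 1 — Resonance: ω₀ = 1/√(LC) = 1/√(0.0427·7.01e-07) = 5780 rad/s.
Step 2 — f₀ = ω₀/(2π) = 919.9 Hz.
Step 3 — Parallel Q: Q = R/(ω₀L) = 484/(5780·0.0427) = 1.961.
Step 4 — Bandwidth: Δω = ω₀/Q = 2947 rad/s; BW = Δω/(2π) = 469.1 Hz.

(a) f₀ = 919.9 Hz  (b) Q = 1.961  (c) BW = 469.1 Hz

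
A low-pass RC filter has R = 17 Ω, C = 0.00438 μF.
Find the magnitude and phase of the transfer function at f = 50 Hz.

Step 1 — Angular frequency: ω = 2π·50 = 314.2 rad/s.
Step 2 — Transfer function: H(jω) = 1/(1 + jωRC).
Step 3 — Denominator: 1 + jωRC = 1 + j·314.2·17·4.38e-09 = 1 + j2.339e-05.
Step 4 — H = 1 - j2.339e-05.
Step 5 — Magnitude: |H| = 1 (-0.0 dB); phase: φ = -0.0°.

|H| = 1 (-0.0 dB), φ = -0.0°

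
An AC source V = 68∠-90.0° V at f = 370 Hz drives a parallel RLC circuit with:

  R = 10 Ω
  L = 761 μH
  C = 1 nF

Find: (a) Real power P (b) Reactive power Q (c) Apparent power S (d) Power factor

Step 1 — Angular frequency: ω = 2π·f = 2π·370 = 2325 rad/s.
Step 2 — Component impedances:
  R: Z = R = 10 Ω
  L: Z = jωL = j·2325·0.000761 = 0 + j1.769 Ω
  C: Z = 1/(jωC) = -j/(ω·C) = 0 - j4.301e+05 Ω
Step 3 — Parallel combination: 1/Z_total = 1/R + 1/L + 1/C; Z_total = 0.3035 + j1.715 Ω = 1.742∠80.0° Ω.
Step 4 — Source phasor: V = 68∠-90.0° V = 0 - j68 V.
Step 5 — Current: I = V / Z = -38.44 - j6.8 A = 39.03∠-170.0° A.
Step 6 — Complex power: S = V·I* = 462.4 + j2614 VA.
Step 7 — Real power: P = Re(S) = 462.4 W.
Step 8 — Reactive power: Q = Im(S) = 2614 VAR.
Step 9 — Apparent power: |S| = 2654 VA.
Step 10 — Power factor: PF = P/|S| = 0.1742 (lagging).

(a) P = 462.4 W  (b) Q = 2614 VAR  (c) S = 2654 VA  (d) PF = 0.1742 (lagging)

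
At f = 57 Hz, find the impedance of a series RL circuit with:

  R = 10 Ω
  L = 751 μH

Step 1 — Angular frequency: ω = 2π·f = 2π·57 = 358.1 rad/s.
Step 2 — Component impedances:
  R: Z = R = 10 Ω
  L: Z = jωL = j·358.1·0.000751 = 0 + j0.269 Ω
Step 3 — Series combination: Z_total = R + L = 10 + j0.269 Ω = 10∠1.5° Ω.

Z = 10 + j0.269 Ω = 10∠1.5° Ω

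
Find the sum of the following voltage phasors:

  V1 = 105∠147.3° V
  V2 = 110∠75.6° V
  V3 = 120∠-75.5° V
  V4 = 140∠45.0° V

Step 1 — Convert each phasor to rectangular form:
  V1 = 105·(cos(147.3°) + j·sin(147.3°)) = -88.36 + j56.73 V
  V2 = 110·(cos(75.6°) + j·sin(75.6°)) = 27.36 + j106.5 V
  V3 = 120·(cos(-75.5°) + j·sin(-75.5°)) = 30.05 - j116.2 V
  V4 = 140·(cos(45.0°) + j·sin(45.0°)) = 98.99 + j98.99 V
Step 2 — Sum components: V_total = 68.04 + j146.1 V.
Step 3 — Convert to polar: |V_total| = 161.2 V, ∠V_total = 65.0°.

V_total = 161.2∠65.0° V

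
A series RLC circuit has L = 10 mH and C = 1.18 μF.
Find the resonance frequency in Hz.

Step 1 — Resonance condition Im(Z)=0 gives ω₀ = 1/√(LC).
Step 2 — ω₀ = 1/√(0.01·1.18e-06) = 9206 rad/s.
Step 3 — f₀ = ω₀/(2π) = 1465 Hz.

f₀ = 1465 Hz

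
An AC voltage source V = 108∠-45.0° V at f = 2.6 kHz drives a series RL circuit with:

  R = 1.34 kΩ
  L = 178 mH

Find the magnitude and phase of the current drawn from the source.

Step 1 — Angular frequency: ω = 2π·f = 2π·2600 = 1.634e+04 rad/s.
Step 2 — Component impedances:
  R: Z = R = 1340 Ω
  L: Z = jωL = j·1.634e+04·0.178 = 0 + j2908 Ω
Step 3 — Series combination: Z_total = R + L = 1340 + j2908 Ω = 3202∠65.3° Ω.
Step 4 — Source phasor: V = 108∠-45.0° V = 76.37 - j76.37 V.
Step 5 — Ohm's law: I = V / Z_total = (76.37 - j76.37) / (1340 + j2908) = -0.01168 - j0.03164 A.
Step 6 — Convert to polar: |I| = 0.03373 A, ∠I = -110.3°.

I = 0.03373∠-110.3° A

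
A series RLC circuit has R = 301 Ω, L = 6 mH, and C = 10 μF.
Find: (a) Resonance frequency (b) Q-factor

Step 1 — Resonance condition Im(Z)=0 gives ω₀ = 1/√(LC).
Step 2 — ω₀ = 1/√(0.006·1e-05) = 4082 rad/s.
Step 3 — f₀ = ω₀/(2π) = 649.7 Hz.
Step 4 — Series Q: Q = ω₀L/R = 4082·0.006/301 = 0.08138.

(a) f₀ = 649.7 Hz  (b) Q = 0.08138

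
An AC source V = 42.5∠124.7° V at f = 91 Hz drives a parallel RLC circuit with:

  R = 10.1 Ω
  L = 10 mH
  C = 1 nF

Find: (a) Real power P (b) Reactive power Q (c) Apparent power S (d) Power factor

Step 1 — Angular frequency: ω = 2π·f = 2π·91 = 571.8 rad/s.
Step 2 — Component impedances:
  R: Z = R = 10.1 Ω
  L: Z = jωL = j·571.8·0.01 = 0 + j5.718 Ω
  C: Z = 1/(jωC) = -j/(ω·C) = 0 - j1.749e+06 Ω
Step 3 — Parallel combination: 1/Z_total = 1/R + 1/L + 1/C; Z_total = 2.451 + j4.33 Ω = 4.976∠60.5° Ω.
Step 4 — Source phasor: V = 42.5∠124.7° V = -24.19 + j34.94 V.
Step 5 — Current: I = V / Z = 3.716 + j7.691 A = 8.541∠64.2° A.
Step 6 — Complex power: S = V·I* = 178.8 + j315.9 VA.
Step 7 — Real power: P = Re(S) = 178.8 W.
Step 8 — Reactive power: Q = Im(S) = 315.9 VAR.
Step 9 — Apparent power: |S| = 363 VA.
Step 10 — Power factor: PF = P/|S| = 0.4926 (lagging).

(a) P = 178.8 W  (b) Q = 315.9 VAR  (c) S = 363 VA  (d) PF = 0.4926 (lagging)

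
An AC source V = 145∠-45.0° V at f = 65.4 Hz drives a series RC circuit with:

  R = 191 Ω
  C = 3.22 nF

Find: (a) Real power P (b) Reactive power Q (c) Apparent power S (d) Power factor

Step 1 — Angular frequency: ω = 2π·f = 2π·65.4 = 410.9 rad/s.
Step 2 — Component impedances:
  R: Z = R = 191 Ω
  C: Z = 1/(jωC) = -j/(ω·C) = 0 - j7.558e+05 Ω
Step 3 — Series combination: Z_total = R + C = 191 - j7.558e+05 Ω = 7.558e+05∠-90.0° Ω.
Step 4 — Source phasor: V = 145∠-45.0° V = 102.5 - j102.5 V.
Step 5 — Current: I = V / Z = 0.0001357 + j0.0001356 A = 0.0001919∠45.0° A.
Step 6 — Complex power: S = V·I* = 7.031e-06 - j0.02782 VA.
Step 7 — Real power: P = Re(S) = 7.031e-06 W.
Step 8 — Reactive power: Q = Im(S) = -0.02782 VAR.
Step 9 — Apparent power: |S| = 0.02782 VA.
Step 10 — Power factor: PF = P/|S| = 0.0002527 (leading).

(a) P = 7.031e-06 W  (b) Q = -0.02782 VAR  (c) S = 0.02782 VA  (d) PF = 0.0002527 (leading)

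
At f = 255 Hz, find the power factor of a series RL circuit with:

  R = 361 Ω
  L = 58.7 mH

Step 1 — Angular frequency: ω = 2π·f = 2π·255 = 1602 rad/s.
Step 2 — Component impedances:
  R: Z = R = 361 Ω
  L: Z = jωL = j·1602·0.0587 = 0 + j94.05 Ω
Step 3 — Series combination: Z_total = R + L = 361 + j94.05 Ω = 373.1∠14.6° Ω.
Step 4 — Power factor: PF = cos(φ) = Re(Z)/|Z| = 361/373.05 = 0.9677.
Step 5 — Type: Im(Z) = 94.05 ⇒ lagging (phase φ = 14.6°).

PF = 0.9677 (lagging, φ = 14.6°)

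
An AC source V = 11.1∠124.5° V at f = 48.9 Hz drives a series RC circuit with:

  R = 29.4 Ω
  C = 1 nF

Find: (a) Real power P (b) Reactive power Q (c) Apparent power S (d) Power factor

Step 1 — Angular frequency: ω = 2π·f = 2π·48.9 = 307.2 rad/s.
Step 2 — Component impedances:
  R: Z = R = 29.4 Ω
  C: Z = 1/(jωC) = -j/(ω·C) = 0 - j3.255e+06 Ω
Step 3 — Series combination: Z_total = R + C = 29.4 - j3.255e+06 Ω = 3.255e+06∠-90.0° Ω.
Step 4 — Source phasor: V = 11.1∠124.5° V = -6.287 + j9.148 V.
Step 5 — Current: I = V / Z = -2.811e-06 - j1.932e-06 A = 3.41e-06∠-145.5° A.
Step 6 — Complex power: S = V·I* = 3.42e-10 - j3.786e-05 VA.
Step 7 — Real power: P = Re(S) = 3.42e-10 W.
Step 8 — Reactive power: Q = Im(S) = -3.786e-05 VAR.
Step 9 — Apparent power: |S| = 3.786e-05 VA.
Step 10 — Power factor: PF = P/|S| = 9.033e-06 (leading).

(a) P = 3.42e-10 W  (b) Q = -3.786e-05 VAR  (c) S = 3.786e-05 VA  (d) PF = 9.033e-06 (leading)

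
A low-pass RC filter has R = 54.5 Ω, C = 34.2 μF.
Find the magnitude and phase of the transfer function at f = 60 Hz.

Step 1 — Angular frequency: ω = 2π·60 = 377 rad/s.
Step 2 — Transfer function: H(jω) = 1/(1 + jωRC).
Step 3 — Denominator: 1 + jωRC = 1 + j·377·54.5·3.42e-05 = 1 + j0.7027.
Step 4 — H = 0.6695 - j0.4704.
Step 5 — Magnitude: |H| = 0.8182 (-1.7 dB); phase: φ = -35.1°.

|H| = 0.8182 (-1.7 dB), φ = -35.1°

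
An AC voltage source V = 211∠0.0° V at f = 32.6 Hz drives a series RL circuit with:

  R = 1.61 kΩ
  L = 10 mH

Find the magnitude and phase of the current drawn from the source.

Step 1 — Angular frequency: ω = 2π·f = 2π·32.6 = 204.8 rad/s.
Step 2 — Component impedances:
  R: Z = R = 1610 Ω
  L: Z = jωL = j·204.8·0.01 = 0 + j2.048 Ω
Step 3 — Series combination: Z_total = R + L = 1610 + j2.048 Ω = 1610∠0.1° Ω.
Step 4 — Source phasor: V = 211∠0.0° V = 211 V.
Step 5 — Ohm's law: I = V / Z_total = (211) / (1610 + j2.048) = 0.1311 - j0.0001667 A.
Step 6 — Convert to polar: |I| = 0.1311 A, ∠I = -0.1°.

I = 0.1311∠-0.1° A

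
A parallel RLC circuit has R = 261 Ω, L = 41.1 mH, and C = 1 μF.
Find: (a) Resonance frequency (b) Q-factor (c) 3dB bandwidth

Step 1 — Resonance: ω₀ = 1/√(LC) = 1/√(0.0411·1e-06) = 4933 rad/s.
Step 2 — f₀ = ω₀/(2π) = 785.1 Hz.
Step 3 — Parallel Q: Q = R/(ω₀L) = 261/(4933·0.0411) = 1.287.
Step 4 — Bandwidth: Δω = ω₀/Q = 3831 rad/s; BW = Δω/(2π) = 609.8 Hz.

(a) f₀ = 785.1 Hz  (b) Q = 1.287  (c) BW = 609.8 Hz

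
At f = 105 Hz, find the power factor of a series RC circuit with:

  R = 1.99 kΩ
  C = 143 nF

Step 1 — Angular frequency: ω = 2π·f = 2π·105 = 659.7 rad/s.
Step 2 — Component impedances:
  R: Z = R = 1990 Ω
  C: Z = 1/(jωC) = -j/(ω·C) = 0 - j1.06e+04 Ω
Step 3 — Series combination: Z_total = R + C = 1990 - j1.06e+04 Ω = 1.078e+04∠-79.4° Ω.
Step 4 — Power factor: PF = cos(φ) = Re(Z)/|Z| = 1990/10785 = 0.1845.
Step 5 — Type: Im(Z) = -1.06e+04 ⇒ leading (phase φ = -79.4°).

PF = 0.1845 (leading, φ = -79.4°)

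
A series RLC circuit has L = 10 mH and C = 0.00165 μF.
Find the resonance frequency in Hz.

Step 1 — Resonance condition Im(Z)=0 gives ω₀ = 1/√(LC).
Step 2 — ω₀ = 1/√(0.01·1.65e-09) = 2.462e+05 rad/s.
Step 3 — f₀ = ω₀/(2π) = 3.918e+04 Hz.

f₀ = 3.918e+04 Hz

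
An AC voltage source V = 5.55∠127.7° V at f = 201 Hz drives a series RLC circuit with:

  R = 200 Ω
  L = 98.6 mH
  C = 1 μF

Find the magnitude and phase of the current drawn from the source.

Step 1 — Angular frequency: ω = 2π·f = 2π·201 = 1263 rad/s.
Step 2 — Component impedances:
  R: Z = R = 200 Ω
  L: Z = jωL = j·1263·0.0986 = 0 + j124.5 Ω
  C: Z = 1/(jωC) = -j/(ω·C) = 0 - j791.8 Ω
Step 3 — Series combination: Z_total = R + L + C = 200 - j667.3 Ω = 696.6∠-73.3° Ω.
Step 4 — Source phasor: V = 5.55∠127.7° V = -3.394 + j4.391 V.
Step 5 — Ohm's law: I = V / Z_total = (-3.394 + j4.391) / (200 - j667.3) = -0.007437 - j0.002857 A.
Step 6 — Convert to polar: |I| = 0.007967 A, ∠I = -159.0°.

I = 0.007967∠-159.0° A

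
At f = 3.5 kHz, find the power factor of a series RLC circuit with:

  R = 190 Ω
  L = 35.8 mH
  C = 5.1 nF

Step 1 — Angular frequency: ω = 2π·f = 2π·3500 = 2.199e+04 rad/s.
Step 2 — Component impedances:
  R: Z = R = 190 Ω
  L: Z = jωL = j·2.199e+04·0.0358 = 0 + j787.3 Ω
  C: Z = 1/(jωC) = -j/(ω·C) = 0 - j8916 Ω
Step 3 — Series combination: Z_total = R + L + C = 190 - j8129 Ω = 8131∠-88.7° Ω.
Step 4 — Power factor: PF = cos(φ) = Re(Z)/|Z| = 190/8131 = 0.02337.
Step 5 — Type: Im(Z) = -8129 ⇒ leading (phase φ = -88.7°).

PF = 0.02337 (leading, φ = -88.7°)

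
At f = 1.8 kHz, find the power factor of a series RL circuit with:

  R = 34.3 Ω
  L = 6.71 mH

Step 1 — Angular frequency: ω = 2π·f = 2π·1800 = 1.131e+04 rad/s.
Step 2 — Component impedances:
  R: Z = R = 34.3 Ω
  L: Z = jωL = j·1.131e+04·0.00671 = 0 + j75.89 Ω
Step 3 — Series combination: Z_total = R + L = 34.3 + j75.89 Ω = 83.28∠65.7° Ω.
Step 4 — Power factor: PF = cos(φ) = Re(Z)/|Z| = 34.3/83.28 = 0.4119.
Step 5 — Type: Im(Z) = 75.89 ⇒ lagging (phase φ = 65.7°).

PF = 0.4119 (lagging, φ = 65.7°)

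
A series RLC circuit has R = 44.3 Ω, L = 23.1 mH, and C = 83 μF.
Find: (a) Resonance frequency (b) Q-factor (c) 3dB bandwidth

Step 1 — Resonance: ω₀ = 1/√(LC) = 1/√(0.0231·8.3e-05) = 722.2 rad/s.
Step 2 — f₀ = ω₀/(2π) = 114.9 Hz.
Step 3 — Series Q: Q = ω₀L/R = 722.2·0.0231/44.3 = 0.3766.
Step 4 — Bandwidth: Δω = ω₀/Q = 1918 rad/s; BW = Δω/(2π) = 305.2 Hz.

(a) f₀ = 114.9 Hz  (b) Q = 0.3766  (c) BW = 305.2 Hz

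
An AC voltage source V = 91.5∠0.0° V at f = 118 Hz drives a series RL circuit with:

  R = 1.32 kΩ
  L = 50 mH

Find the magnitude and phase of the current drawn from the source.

Step 1 — Angular frequency: ω = 2π·f = 2π·118 = 741.4 rad/s.
Step 2 — Component impedances:
  R: Z = R = 1320 Ω
  L: Z = jωL = j·741.4·0.05 = 0 + j37.07 Ω
Step 3 — Series combination: Z_total = R + L = 1320 + j37.07 Ω = 1321∠1.6° Ω.
Step 4 — Source phasor: V = 91.5∠0.0° V = 91.5 V.
Step 5 — Ohm's law: I = V / Z_total = (91.5) / (1320 + j37.07) = 0.06926 - j0.001945 A.
Step 6 — Convert to polar: |I| = 0.06929 A, ∠I = -1.6°.

I = 0.06929∠-1.6° A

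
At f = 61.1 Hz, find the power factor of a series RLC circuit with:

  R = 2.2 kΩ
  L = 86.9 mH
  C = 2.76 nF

Step 1 — Angular frequency: ω = 2π·f = 2π·61.1 = 383.9 rad/s.
Step 2 — Component impedances:
  R: Z = R = 2200 Ω
  L: Z = jωL = j·383.9·0.0869 = 0 + j33.36 Ω
  C: Z = 1/(jωC) = -j/(ω·C) = 0 - j9.438e+05 Ω
Step 3 — Series combination: Z_total = R + L + C = 2200 - j9.437e+05 Ω = 9.437e+05∠-89.9° Ω.
Step 4 — Power factor: PF = cos(φ) = Re(Z)/|Z| = 2200/9.437e+05 = 0.002331.
Step 5 — Type: Im(Z) = -9.437e+05 ⇒ leading (phase φ = -89.9°).

PF = 0.002331 (leading, φ = -89.9°)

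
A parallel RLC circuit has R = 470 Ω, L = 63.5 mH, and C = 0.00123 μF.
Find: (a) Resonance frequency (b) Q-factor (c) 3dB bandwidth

Step 1 — Resonance: ω₀ = 1/√(LC) = 1/√(0.0635·1.23e-09) = 1.132e+05 rad/s.
Step 2 — f₀ = ω₀/(2π) = 1.801e+04 Hz.
Step 3 — Parallel Q: Q = R/(ω₀L) = 470/(1.132e+05·0.0635) = 0.06541.
Step 4 — Bandwidth: Δω = ω₀/Q = 1.73e+06 rad/s; BW = Δω/(2π) = 2.753e+05 Hz.

(a) f₀ = 1.801e+04 Hz  (b) Q = 0.06541  (c) BW = 2.753e+05 Hz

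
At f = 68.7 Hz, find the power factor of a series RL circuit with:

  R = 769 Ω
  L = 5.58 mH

Step 1 — Angular frequency: ω = 2π·f = 2π·68.7 = 431.7 rad/s.
Step 2 — Component impedances:
  R: Z = R = 769 Ω
  L: Z = jωL = j·431.7·0.00558 = 0 + j2.409 Ω
Step 3 — Series combination: Z_total = R + L = 769 + j2.409 Ω = 769∠0.2° Ω.
Step 4 — Power factor: PF = cos(φ) = Re(Z)/|Z| = 769/769 = 1.
Step 5 — Type: Im(Z) = 2.409 ⇒ lagging (phase φ = 0.2°).

PF = 1 (lagging, φ = 0.2°)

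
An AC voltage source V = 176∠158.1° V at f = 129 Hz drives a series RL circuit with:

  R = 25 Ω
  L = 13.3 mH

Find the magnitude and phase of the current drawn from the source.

Step 1 — Angular frequency: ω = 2π·f = 2π·129 = 810.5 rad/s.
Step 2 — Component impedances:
  R: Z = R = 25 Ω
  L: Z = jωL = j·810.5·0.0133 = 0 + j10.78 Ω
Step 3 — Series combination: Z_total = R + L = 25 + j10.78 Ω = 27.23∠23.3° Ω.
Step 4 — Source phasor: V = 176∠158.1° V = -163.3 + j65.65 V.
Step 5 — Ohm's law: I = V / Z_total = (-163.3 + j65.65) / (25 + j10.78) = -4.553 + j4.589 A.
Step 6 — Convert to polar: |I| = 6.465 A, ∠I = 134.8°.

I = 6.465∠134.8° A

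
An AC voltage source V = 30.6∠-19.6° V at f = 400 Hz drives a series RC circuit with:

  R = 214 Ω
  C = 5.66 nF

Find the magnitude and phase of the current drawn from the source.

Step 1 — Angular frequency: ω = 2π·f = 2π·400 = 2513 rad/s.
Step 2 — Component impedances:
  R: Z = R = 214 Ω
  C: Z = 1/(jωC) = -j/(ω·C) = 0 - j7.03e+04 Ω
Step 3 — Series combination: Z_total = R + C = 214 - j7.03e+04 Ω = 7.03e+04∠-89.8° Ω.
Step 4 — Source phasor: V = 30.6∠-19.6° V = 28.83 - j10.26 V.
Step 5 — Ohm's law: I = V / Z_total = (28.83 - j10.26) / (214 - j7.03e+04) = 0.0001473 + j0.0004096 A.
Step 6 — Convert to polar: |I| = 0.0004353 A, ∠I = 70.2°.

I = 0.0004353∠70.2° A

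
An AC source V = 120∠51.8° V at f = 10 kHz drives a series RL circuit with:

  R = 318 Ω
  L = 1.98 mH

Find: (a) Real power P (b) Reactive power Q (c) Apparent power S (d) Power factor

Step 1 — Angular frequency: ω = 2π·f = 2π·1e+04 = 6.283e+04 rad/s.
Step 2 — Component impedances:
  R: Z = R = 318 Ω
  L: Z = jωL = j·6.283e+04·0.00198 = 0 + j124.4 Ω
Step 3 — Series combination: Z_total = R + L = 318 + j124.4 Ω = 341.5∠21.4° Ω.
Step 4 — Source phasor: V = 120∠51.8° V = 74.21 + j94.3 V.
Step 5 — Current: I = V / Z = 0.303 + j0.178 A = 0.3514∠30.4° A.
Step 6 — Complex power: S = V·I* = 39.27 + j15.36 VA.
Step 7 — Real power: P = Re(S) = 39.27 W.
Step 8 — Reactive power: Q = Im(S) = 15.36 VAR.
Step 9 — Apparent power: |S| = 42.17 VA.
Step 10 — Power factor: PF = P/|S| = 0.9313 (lagging).

(a) P = 39.27 W  (b) Q = 15.36 VAR  (c) S = 42.17 VA  (d) PF = 0.9313 (lagging)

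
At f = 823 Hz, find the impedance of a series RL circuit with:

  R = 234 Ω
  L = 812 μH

Step 1 — Angular frequency: ω = 2π·f = 2π·823 = 5171 rad/s.
Step 2 — Component impedances:
  R: Z = R = 234 Ω
  L: Z = jωL = j·5171·0.000812 = 0 + j4.199 Ω
Step 3 — Series combination: Z_total = R + L = 234 + j4.199 Ω = 234∠1.0° Ω.

Z = 234 + j4.199 Ω = 234∠1.0° Ω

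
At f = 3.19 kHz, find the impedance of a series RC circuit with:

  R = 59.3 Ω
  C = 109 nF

Step 1 — Angular frequency: ω = 2π·f = 2π·3190 = 2.004e+04 rad/s.
Step 2 — Component impedances:
  R: Z = R = 59.3 Ω
  C: Z = 1/(jωC) = -j/(ω·C) = 0 - j457.7 Ω
Step 3 — Series combination: Z_total = R + C = 59.3 - j457.7 Ω = 461.5∠-82.6° Ω.

Z = 59.3 - j457.7 Ω = 461.5∠-82.6° Ω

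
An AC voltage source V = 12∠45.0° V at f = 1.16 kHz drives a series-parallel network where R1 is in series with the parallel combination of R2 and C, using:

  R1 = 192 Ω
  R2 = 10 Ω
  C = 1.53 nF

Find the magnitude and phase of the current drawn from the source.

Step 1 — Angular frequency: ω = 2π·f = 2π·1160 = 7288 rad/s.
Step 2 — Component impedances:
  R1: Z = R = 192 Ω
  R2: Z = R = 10 Ω
  C: Z = 1/(jωC) = -j/(ω·C) = 0 - j8.967e+04 Ω
Step 3 — Parallel branch: R2 || C = 1/(1/R2 + 1/C) = 10 - j0.001115 Ω.
Step 4 — Series with R1: Z_total = R1 + (R2 || C) = 202 - j0.001115 Ω = 202∠-0.0° Ω.
Step 5 — Source phasor: V = 12∠45.0° V = 8.485 + j8.485 V.
Step 6 — Ohm's law: I = V / Z_total = (8.485 + j8.485) / (202 - j0.001115) = 0.04201 + j0.04201 A.
Step 7 — Convert to polar: |I| = 0.05941 A, ∠I = 45.0°.

I = 0.05941∠45.0° A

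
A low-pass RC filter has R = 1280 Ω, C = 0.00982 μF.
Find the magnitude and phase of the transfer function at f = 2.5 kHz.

Step 1 — Angular frequency: ω = 2π·2500 = 1.571e+04 rad/s.
Step 2 — Transfer function: H(jω) = 1/(1 + jωRC).
Step 3 — Denominator: 1 + jωRC = 1 + j·1.571e+04·1280·9.82e-09 = 1 + j0.1974.
Step 4 — H = 0.9625 - j0.19.
Step 5 — Magnitude: |H| = 0.9811 (-0.2 dB); phase: φ = -11.2°.

|H| = 0.9811 (-0.2 dB), φ = -11.2°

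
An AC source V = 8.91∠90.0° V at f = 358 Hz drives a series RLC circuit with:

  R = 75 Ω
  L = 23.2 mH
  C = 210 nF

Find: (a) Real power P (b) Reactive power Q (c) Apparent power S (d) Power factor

Step 1 — Angular frequency: ω = 2π·f = 2π·358 = 2249 rad/s.
Step 2 — Component impedances:
  R: Z = R = 75 Ω
  L: Z = jωL = j·2249·0.0232 = 0 + j52.19 Ω
  C: Z = 1/(jωC) = -j/(ω·C) = 0 - j2117 Ω
Step 3 — Series combination: Z_total = R + L + C = 75 - j2065 Ω = 2066∠-87.9° Ω.
Step 4 — Source phasor: V = 8.91∠90.0° V = 0 + j8.91 V.
Step 5 — Current: I = V / Z = -0.00431 + j0.0001565 A = 0.004312∠177.9° A.
Step 6 — Complex power: S = V·I* = 0.001395 - j0.0384 VA.
Step 7 — Real power: P = Re(S) = 0.001395 W.
Step 8 — Reactive power: Q = Im(S) = -0.0384 VAR.
Step 9 — Apparent power: |S| = 0.03842 VA.
Step 10 — Power factor: PF = P/|S| = 0.0363 (leading).

(a) P = 0.001395 W  (b) Q = -0.0384 VAR  (c) S = 0.03842 VA  (d) PF = 0.0363 (leading)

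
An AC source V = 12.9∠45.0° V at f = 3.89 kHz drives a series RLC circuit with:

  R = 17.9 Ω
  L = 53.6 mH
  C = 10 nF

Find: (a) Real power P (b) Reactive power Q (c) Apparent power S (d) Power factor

Step 1 — Angular frequency: ω = 2π·f = 2π·3890 = 2.444e+04 rad/s.
Step 2 — Component impedances:
  R: Z = R = 17.9 Ω
  L: Z = jωL = j·2.444e+04·0.0536 = 0 + j1310 Ω
  C: Z = 1/(jωC) = -j/(ω·C) = 0 - j4091 Ω
Step 3 — Series combination: Z_total = R + L + C = 17.9 - j2781 Ω = 2781∠-89.6° Ω.
Step 4 — Source phasor: V = 12.9∠45.0° V = 9.122 + j9.122 V.
Step 5 — Current: I = V / Z = -0.003258 + j0.003301 A = 0.004638∠134.6° A.
Step 6 — Complex power: S = V·I* = 0.000385 - j0.05983 VA.
Step 7 — Real power: P = Re(S) = 0.000385 W.
Step 8 — Reactive power: Q = Im(S) = -0.05983 VAR.
Step 9 — Apparent power: |S| = 0.05983 VA.
Step 10 — Power factor: PF = P/|S| = 0.006436 (leading).

(a) P = 0.000385 W  (b) Q = -0.05983 VAR  (c) S = 0.05983 VA  (d) PF = 0.006436 (leading)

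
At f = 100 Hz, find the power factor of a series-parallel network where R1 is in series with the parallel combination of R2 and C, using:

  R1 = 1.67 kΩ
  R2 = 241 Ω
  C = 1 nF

Step 1 — Angular frequency: ω = 2π·f = 2π·100 = 628.3 rad/s.
Step 2 — Component impedances:
  R1: Z = R = 1670 Ω
  R2: Z = R = 241 Ω
  C: Z = 1/(jωC) = -j/(ω·C) = 0 - j1.592e+06 Ω
Step 3 — Parallel branch: R2 || C = 1/(1/R2 + 1/C) = 241 - j0.03649 Ω.
Step 4 — Series with R1: Z_total = R1 + (R2 || C) = 1911 - j0.03649 Ω = 1911∠-0.0° Ω.
Step 5 — Power factor: PF = cos(φ) = Re(Z)/|Z| = 1911/1911 = 1.
Step 6 — Type: Im(Z) = -0.03649 ⇒ leading (phase φ = -0.0°).

PF = 1 (leading, φ = -0.0°)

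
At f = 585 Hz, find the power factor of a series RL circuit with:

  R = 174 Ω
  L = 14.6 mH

Step 1 — Angular frequency: ω = 2π·f = 2π·585 = 3676 rad/s.
Step 2 — Component impedances:
  R: Z = R = 174 Ω
  L: Z = jωL = j·3676·0.0146 = 0 + j53.66 Ω
Step 3 — Series combination: Z_total = R + L = 174 + j53.66 Ω = 182.1∠17.1° Ω.
Step 4 — Power factor: PF = cos(φ) = Re(Z)/|Z| = 174/182.09 = 0.9556.
Step 5 — Type: Im(Z) = 53.66 ⇒ lagging (phase φ = 17.1°).

PF = 0.9556 (lagging, φ = 17.1°)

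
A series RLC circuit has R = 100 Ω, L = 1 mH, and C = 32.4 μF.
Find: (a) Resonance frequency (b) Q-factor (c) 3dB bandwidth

Step 1 — Resonance: ω₀ = 1/√(LC) = 1/√(0.001·3.24e-05) = 5556 rad/s.
Step 2 — f₀ = ω₀/(2π) = 884.2 Hz.
Step 3 — Series Q: Q = ω₀L/R = 5556·0.001/100 = 0.05556.
Step 4 — Bandwidth: Δω = ω₀/Q = 1e+05 rad/s; BW = Δω/(2π) = 1.592e+04 Hz.

(a) f₀ = 884.2 Hz  (b) Q = 0.05556  (c) BW = 1.592e+04 Hz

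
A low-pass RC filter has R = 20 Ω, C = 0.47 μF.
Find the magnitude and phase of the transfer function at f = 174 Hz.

Step 1 — Angular frequency: ω = 2π·174 = 1093 rad/s.
Step 2 — Transfer function: H(jω) = 1/(1 + jωRC).
Step 3 — Denominator: 1 + jωRC = 1 + j·1093·20·4.7e-07 = 1 + j0.01028.
Step 4 — H = 0.9999 - j0.01028.
Step 5 — Magnitude: |H| = 0.9999 (-0.0 dB); phase: φ = -0.6°.

|H| = 0.9999 (-0.0 dB), φ = -0.6°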